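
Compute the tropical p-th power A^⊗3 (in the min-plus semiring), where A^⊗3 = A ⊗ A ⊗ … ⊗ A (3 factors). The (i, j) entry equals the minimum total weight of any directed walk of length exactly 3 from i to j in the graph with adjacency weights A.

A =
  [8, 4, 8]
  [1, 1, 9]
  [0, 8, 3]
A^⊗3 =
  [6, 6, 13]
  [3, 3, 10]
  [5, 5, 9]

Each entry (A^⊗3)_ij equals the minimum over all length-3 walks i = v_0 → v_1 → … → v_3 = j of Σ_t A[v_t][v_{t+1}]. For example, for (i, j) = (0, 2) we minimise over 9 possible intermediate vertex sequences; the minimum is 13, attained along the walk 0 → 1 → 0 → 2.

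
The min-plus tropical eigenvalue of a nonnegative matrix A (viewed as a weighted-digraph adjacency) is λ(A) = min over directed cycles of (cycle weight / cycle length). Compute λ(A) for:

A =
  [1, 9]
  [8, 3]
λ(A) = 1

Enumerate directed cycles and compute their means (weight / length). Sample:
  cycle 0 → 0: weight = 1, length = 1, mean = 1/1 ≈ 1.000
  cycle 1 → 1: weight = 3, length = 1, mean = 3/1 ≈ 3.000
  cycle 0 → 1 → 0: weight = 17, length = 2, mean = 17/2 ≈ 8.500
  cycle 1 → 0 → 1: weight = 17, length = 2, mean = 17/2 ≈ 8.500
Minimum mean = 1.000, attained e.g. along the cycle 0 → 0 with weight 1 and length 1. So λ(A) = 1/1 = 1.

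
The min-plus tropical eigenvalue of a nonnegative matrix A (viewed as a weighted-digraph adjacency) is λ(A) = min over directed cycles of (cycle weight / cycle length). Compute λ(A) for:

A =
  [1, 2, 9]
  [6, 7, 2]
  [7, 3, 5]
λ(A) = 1

Enumerate directed cycles and compute their means (weight / length). Sample:
  cycle 0 → 0: weight = 1, length = 1, mean = 1/1 ≈ 1.000
  cycle 1 → 1: weight = 7, length = 1, mean = 7/1 ≈ 7.000
  cycle 2 → 2: weight = 5, length = 1, mean = 5/1 ≈ 5.000
  cycle 0 → 1 → 0: weight = 8, length = 2, mean = 8/2 ≈ 4.000
  cycle 0 → 2 → 0: weight = 16, length = 2, mean = 16/2 ≈ 8.000
  cycle 1 → 0 → 1: weight = 8, length = 2, mean = 8/2 ≈ 4.000
Minimum mean = 1.000, attained e.g. along the cycle 0 → 0 with weight 1 and length 1. So λ(A) = 1/1 = 1.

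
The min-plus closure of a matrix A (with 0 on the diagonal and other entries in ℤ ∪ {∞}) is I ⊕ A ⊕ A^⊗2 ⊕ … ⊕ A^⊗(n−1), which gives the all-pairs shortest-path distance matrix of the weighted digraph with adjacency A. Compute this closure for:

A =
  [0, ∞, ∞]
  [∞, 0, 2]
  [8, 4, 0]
Closure =
  [0, ∞, ∞]
  [10, 0, 2]
  [8, 4, 0]

This is the Floyd-Warshall all-pairs shortest-path computation. For each intermediate vertex k = 0, 1, …, 2, update dist[i][j] ← min(dist[i][j], dist[i][k] + dist[k][j]). The final matrix gives, for each (i, j), the minimum total weight of any directed path from i to j (possibly empty when i = j).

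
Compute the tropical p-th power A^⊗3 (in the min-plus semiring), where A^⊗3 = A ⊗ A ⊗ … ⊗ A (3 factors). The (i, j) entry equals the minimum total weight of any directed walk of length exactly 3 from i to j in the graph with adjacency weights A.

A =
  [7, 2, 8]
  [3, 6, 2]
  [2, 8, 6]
A^⊗3 =
  [6, 7, 10]
  [8, 6, 7]
  [7, 10, 6]

Each entry (A^⊗3)_ij equals the minimum over all length-3 walks i = v_0 → v_1 → … → v_3 = j of Σ_t A[v_t][v_{t+1}]. For example, for (i, j) = (0, 2) we minimise over 9 possible intermediate vertex sequences; the minimum is 10, attained along the walk 0 → 1 → 1 → 2.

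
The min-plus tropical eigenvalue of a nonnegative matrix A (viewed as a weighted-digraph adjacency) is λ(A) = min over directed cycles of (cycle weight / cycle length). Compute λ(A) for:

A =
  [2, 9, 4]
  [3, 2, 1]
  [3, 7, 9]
λ(A) = 2

Enumerate directed cycles and compute their means (weight / length). Sample:
  cycle 0 → 0: weight = 2, length = 1, mean = 2/1 ≈ 2.000
  cycle 1 → 1: weight = 2, length = 1, mean = 2/1 ≈ 2.000
  cycle 2 → 2: weight = 9, length = 1, mean = 9/1 ≈ 9.000
  cycle 0 → 1 → 0: weight = 12, length = 2, mean = 12/2 ≈ 6.000
  cycle 0 → 2 → 0: weight = 7, length = 2, mean = 7/2 ≈ 3.500
  cycle 1 → 0 → 1: weight = 12, length = 2, mean = 12/2 ≈ 6.000
Minimum mean = 2.000, attained e.g. along the cycle 0 → 0 with weight 2 and length 1. So λ(A) = 2/1 = 2.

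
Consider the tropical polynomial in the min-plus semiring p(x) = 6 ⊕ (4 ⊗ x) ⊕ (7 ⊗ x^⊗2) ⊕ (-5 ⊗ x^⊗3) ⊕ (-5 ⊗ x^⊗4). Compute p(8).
p(8) = 6

A tropical monomial a ⊗ x^⊗i evaluates to a + i · x. Evaluating each term at x = 8:
  Term 0 contributes 6 + 0 · 8 = 6
  Term 1 contributes 4 + 1 · 8 = 12
  Term 2 contributes 7 + 2 · 8 = 23
  Term 3 contributes -5 + 3 · 8 = 19
  Term 4 contributes -5 + 4 · 8 = 27
p(8) = ⊕ of these = min[6, 12, 23, 19, 27] = 6.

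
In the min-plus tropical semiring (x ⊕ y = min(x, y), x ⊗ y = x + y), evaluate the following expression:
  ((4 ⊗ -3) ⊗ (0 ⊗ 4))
((4 ⊗ -3) ⊗ (0 ⊗ 4)) = 5

Expand innermost to outermost. Recall ⊕ takes the minimum of its arguments and ⊗ takes their sum. Working out the expression ((4 ⊗ -3) ⊗ (0 ⊗ 4)) gives 5.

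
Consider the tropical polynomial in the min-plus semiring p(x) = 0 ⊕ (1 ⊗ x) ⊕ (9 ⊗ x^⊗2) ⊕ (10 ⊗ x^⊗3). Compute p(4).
p(4) = 0

A tropical monomial a ⊗ x^⊗i evaluates to a + i · x. Evaluating each term at x = 4:
  Term 0 contributes 0 + 0 · 4 = 0
  Term 1 contributes 1 + 1 · 4 = 5
  Term 2 contributes 9 + 2 · 4 = 17
  Term 3 contributes 10 + 3 · 4 = 22
p(4) = ⊕ of these = min[0, 5, 17, 22] = 0.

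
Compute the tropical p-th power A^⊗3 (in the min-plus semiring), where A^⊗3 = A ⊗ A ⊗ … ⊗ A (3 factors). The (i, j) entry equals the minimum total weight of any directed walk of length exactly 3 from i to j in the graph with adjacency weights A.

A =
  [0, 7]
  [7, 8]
A^⊗3 =
  [0, 7]
  [7, 14]

Each entry (A^⊗3)_ij equals the minimum over all length-3 walks i = v_0 → v_1 → … → v_3 = j of Σ_t A[v_t][v_{t+1}]. For example, for (i, j) = (0, 1) we minimise over 4 possible intermediate vertex sequences; the minimum is 7, attained along the walk 0 → 0 → 0 → 1.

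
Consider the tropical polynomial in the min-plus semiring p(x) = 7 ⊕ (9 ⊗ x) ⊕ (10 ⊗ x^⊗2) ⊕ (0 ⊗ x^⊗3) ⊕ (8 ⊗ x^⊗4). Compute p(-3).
p(-3) = -9

A tropical monomial a ⊗ x^⊗i evaluates to a + i · x. Evaluating each term at x = -3:
  Term 0 contributes 7 + 0 · -3 = 7
  Term 1 contributes 9 + 1 · -3 = 6
  Term 2 contributes 10 + 2 · -3 = 4
  Term 3 contributes 0 + 3 · -3 = -9
  Term 4 contributes 8 + 4 · -3 = -4
p(-3) = ⊕ of these = min[7, 6, 4, -9, -4] = -9.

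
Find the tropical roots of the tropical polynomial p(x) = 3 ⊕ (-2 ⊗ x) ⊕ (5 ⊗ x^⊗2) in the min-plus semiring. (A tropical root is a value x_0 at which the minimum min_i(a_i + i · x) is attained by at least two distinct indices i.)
Roots: {-7, 5}

Each tropical root is a break point of the lower envelope of the lines y = a_i + i · x (there are 3 lines, with slopes 0, 1, ..., 2). Only the lines that attain the minimum somewhere contribute to roots; other lines are dominated. Here the surviving (envelope) indices are i = 2, i = 1, i = 0.
Intersections between consecutive envelope lines give the roots: for adjacent envelope indices i < j the intersection is x = (a_i − a_j) / (j − i). Reading off the sorted break points: {-7, 5}.
Verification: at each break x_0, at least two indices attain the minimum of min_i(a_i + i · x_0).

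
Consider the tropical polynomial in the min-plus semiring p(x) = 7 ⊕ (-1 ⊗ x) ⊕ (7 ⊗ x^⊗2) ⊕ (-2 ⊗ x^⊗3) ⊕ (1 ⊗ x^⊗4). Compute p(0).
p(0) = -2

A tropical monomial a ⊗ x^⊗i evaluates to a + i · x. Evaluating each term at x = 0:
  Term 0 contributes 7 + 0 · 0 = 7
  Term 1 contributes -1 + 1 · 0 = -1
  Term 2 contributes 7 + 2 · 0 = 7
  Term 3 contributes -2 + 3 · 0 = -2
  Term 4 contributes 1 + 4 · 0 = 1
p(0) = ⊕ of these = min[7, -1, 7, -2, 1] = -2.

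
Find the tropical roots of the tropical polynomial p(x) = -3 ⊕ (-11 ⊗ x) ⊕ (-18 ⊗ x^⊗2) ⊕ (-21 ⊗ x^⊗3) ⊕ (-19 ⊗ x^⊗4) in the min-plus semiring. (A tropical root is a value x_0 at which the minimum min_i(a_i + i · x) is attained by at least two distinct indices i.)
Roots: {-2, 3, 7, 8}

Each tropical root is a break point of the lower envelope of the lines y = a_i + i · x (there are 5 lines, with slopes 0, 1, ..., 4). Only the lines that attain the minimum somewhere contribute to roots; other lines are dominated. Here the surviving (envelope) indices are i = 4, i = 3, i = 2, i = 1, i = 0.
Intersections between consecutive envelope lines give the roots: for adjacent envelope indices i < j the intersection is x = (a_i − a_j) / (j − i). Reading off the sorted break points: {-2, 3, 7, 8}.
Verification: at each break x_0, at least two indices attain the minimum of min_i(a_i + i · x_0).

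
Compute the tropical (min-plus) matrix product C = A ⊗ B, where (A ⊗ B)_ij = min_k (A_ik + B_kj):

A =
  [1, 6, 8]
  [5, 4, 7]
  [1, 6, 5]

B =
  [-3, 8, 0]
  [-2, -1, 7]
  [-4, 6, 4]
A ⊗ B =
  [-2, 5, 1]
  [2, 3, 5]
  [-2, 5, 1]

Apply the min-plus product entry-by-entry:
  C[0][0] = min over k of (A[0][0] + B[0][0] = 1 + -3 = -2, A[0][1] + B[1][0] = 6 + -2 = 4, A[0][2] + B[2][0] = 8 + -4 = 4) = -2 (attained at k = 0)
  C[0][1] = min over k of (A[0][0] + B[0][1] = 1 + 8 = 9, A[0][1] + B[1][1] = 6 + -1 = 5, A[0][2] + B[2][1] = 8 + 6 = 14) = 5 (attained at k = 1)
  C[0][2] = min over k of (A[0][0] + B[0][2] = 1 + 0 = 1, A[0][1] + B[1][2] = 6 + 7 = 13, A[0][2] + B[2][2] = 8 + 4 = 12) = 1 (attained at k = 0)
  C[1][0] = min over k of (A[1][0] + B[0][0] = 5 + -3 = 2, A[1][1] + B[1][0] = 4 + -2 = 2, A[1][2] + B[2][0] = 7 + -4 = 3) = 2 (attained at k = 0)
  C[1][1] = min over k of (A[1][0] + B[0][1] = 5 + 8 = 13, A[1][1] + B[1][1] = 4 + -1 = 3, A[1][2] + B[2][1] = 7 + 6 = 13) = 3 (attained at k = 1)
  C[1][2] = min over k of (A[1][0] + B[0][2] = 5 + 0 = 5, A[1][1] + B[1][2] = 4 + 7 = 11, A[1][2] + B[2][2] = 7 + 4 = 11) = 5 (attained at k = 0)
  C[2][0] = min over k of (A[2][0] + B[0][0] = 1 + -3 = -2, A[2][1] + B[1][0] = 6 + -2 = 4, A[2][2] + B[2][0] = 5 + -4 = 1) = -2 (attained at k = 0)
  C[2][1] = min over k of (A[2][0] + B[0][1] = 1 + 8 = 9, A[2][1] + B[1][1] = 6 + -1 = 5, A[2][2] + B[2][1] = 5 + 6 = 11) = 5 (attained at k = 1)
  C[2][2] = min over k of (A[2][0] + B[0][2] = 1 + 0 = 1, A[2][1] + B[1][2] = 6 + 7 = 13, A[2][2] + B[2][2] = 5 + 4 = 9) = 1 (attained at k = 0)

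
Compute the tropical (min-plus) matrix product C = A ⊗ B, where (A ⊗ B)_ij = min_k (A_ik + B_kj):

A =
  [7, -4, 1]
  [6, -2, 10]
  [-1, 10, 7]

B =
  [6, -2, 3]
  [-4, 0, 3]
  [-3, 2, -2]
A ⊗ B =
  [-8, -4, -1]
  [-6, -2, 1]
  [4, -3, 2]

Apply the min-plus product entry-by-entry:
  C[0][0] = min over k of (A[0][0] + B[0][0] = 7 + 6 = 13, A[0][1] + B[1][0] = -4 + -4 = -8, A[0][2] + B[2][0] = 1 + -3 = -2) = -8 (attained at k = 1)
  C[0][1] = min over k of (A[0][0] + B[0][1] = 7 + -2 = 5, A[0][1] + B[1][1] = -4 + 0 = -4, A[0][2] + B[2][1] = 1 + 2 = 3) = -4 (attained at k = 1)
  C[0][2] = min over k of (A[0][0] + B[0][2] = 7 + 3 = 10, A[0][1] + B[1][2] = -4 + 3 = -1, A[0][2] + B[2][2] = 1 + -2 = -1) = -1 (attained at k = 1)
  C[1][0] = min over k of (A[1][0] + B[0][0] = 6 + 6 = 12, A[1][1] + B[1][0] = -2 + -4 = -6, A[1][2] + B[2][0] = 10 + -3 = 7) = -6 (attained at k = 1)
  C[1][1] = min over k of (A[1][0] + B[0][1] = 6 + -2 = 4, A[1][1] + B[1][1] = -2 + 0 = -2, A[1][2] + B[2][1] = 10 + 2 = 12) = -2 (attained at k = 1)
  C[1][2] = min over k of (A[1][0] + B[0][2] = 6 + 3 = 9, A[1][1] + B[1][2] = -2 + 3 = 1, A[1][2] + B[2][2] = 10 + -2 = 8) = 1 (attained at k = 1)
  C[2][0] = min over k of (A[2][0] + B[0][0] = -1 + 6 = 5, A[2][1] + B[1][0] = 10 + -4 = 6, A[2][2] + B[2][0] = 7 + -3 = 4) = 4 (attained at k = 2)
  C[2][1] = min over k of (A[2][0] + B[0][1] = -1 + -2 = -3, A[2][1] + B[1][1] = 10 + 0 = 10, A[2][2] + B[2][1] = 7 + 2 = 9) = -3 (attained at k = 0)
  C[2][2] = min over k of (A[2][0] + B[0][2] = -1 + 3 = 2, A[2][1] + B[1][2] = 10 + 3 = 13, A[2][2] + B[2][2] = 7 + -2 = 5) = 2 (attained at k = 0)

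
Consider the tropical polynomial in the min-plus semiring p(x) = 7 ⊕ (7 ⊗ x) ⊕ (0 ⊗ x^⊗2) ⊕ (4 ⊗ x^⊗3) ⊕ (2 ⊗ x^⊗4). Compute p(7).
p(7) = 7

A tropical monomial a ⊗ x^⊗i evaluates to a + i · x. Evaluating each term at x = 7:
  Term 0 contributes 7 + 0 · 7 = 7
  Term 1 contributes 7 + 1 · 7 = 14
  Term 2 contributes 0 + 2 · 7 = 14
  Term 3 contributes 4 + 3 · 7 = 25
  Term 4 contributes 2 + 4 · 7 = 30
p(7) = ⊕ of these = min[7, 14, 14, 25, 30] = 7.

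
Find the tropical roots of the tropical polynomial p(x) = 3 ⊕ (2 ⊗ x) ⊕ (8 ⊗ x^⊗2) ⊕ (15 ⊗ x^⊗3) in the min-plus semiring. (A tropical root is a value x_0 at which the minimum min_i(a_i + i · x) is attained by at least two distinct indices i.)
Roots: {-7, -6, 1}

Each tropical root is a break point of the lower envelope of the lines y = a_i + i · x (there are 4 lines, with slopes 0, 1, ..., 3). Only the lines that attain the minimum somewhere contribute to roots; other lines are dominated. Here the surviving (envelope) indices are i = 3, i = 2, i = 1, i = 0.
Intersections between consecutive envelope lines give the roots: for adjacent envelope indices i < j the intersection is x = (a_i − a_j) / (j − i). Reading off the sorted break points: {-7, -6, 1}.
Verification: at each break x_0, at least two indices attain the minimum of min_i(a_i + i · x_0).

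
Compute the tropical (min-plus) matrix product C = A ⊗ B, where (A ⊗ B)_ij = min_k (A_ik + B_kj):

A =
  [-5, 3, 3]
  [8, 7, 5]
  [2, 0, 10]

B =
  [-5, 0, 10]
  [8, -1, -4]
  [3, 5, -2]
A ⊗ B =
  [-10, -5, -1]
  [3, 6, 3]
  [-3, -1, -4]

Apply the min-plus product entry-by-entry:
  C[0][0] = min over k of (A[0][0] + B[0][0] = -5 + -5 = -10, A[0][1] + B[1][0] = 3 + 8 = 11, A[0][2] + B[2][0] = 3 + 3 = 6) = -10 (attained at k = 0)
  C[0][1] = min over k of (A[0][0] + B[0][1] = -5 + 0 = -5, A[0][1] + B[1][1] = 3 + -1 = 2, A[0][2] + B[2][1] = 3 + 5 = 8) = -5 (attained at k = 0)
  C[0][2] = min over k of (A[0][0] + B[0][2] = -5 + 10 = 5, A[0][1] + B[1][2] = 3 + -4 = -1, A[0][2] + B[2][2] = 3 + -2 = 1) = -1 (attained at k = 1)
  C[1][0] = min over k of (A[1][0] + B[0][0] = 8 + -5 = 3, A[1][1] + B[1][0] = 7 + 8 = 15, A[1][2] + B[2][0] = 5 + 3 = 8) = 3 (attained at k = 0)
  C[1][1] = min over k of (A[1][0] + B[0][1] = 8 + 0 = 8, A[1][1] + B[1][1] = 7 + -1 = 6, A[1][2] + B[2][1] = 5 + 5 = 10) = 6 (attained at k = 1)
  C[1][2] = min over k of (A[1][0] + B[0][2] = 8 + 10 = 18, A[1][1] + B[1][2] = 7 + -4 = 3, A[1][2] + B[2][2] = 5 + -2 = 3) = 3 (attained at k = 1)
  C[2][0] = min over k of (A[2][0] + B[0][0] = 2 + -5 = -3, A[2][1] + B[1][0] = 0 + 8 = 8, A[2][2] + B[2][0] = 10 + 3 = 13) = -3 (attained at k = 0)
  C[2][1] = min over k of (A[2][0] + B[0][1] = 2 + 0 = 2, A[2][1] + B[1][1] = 0 + -1 = -1, A[2][2] + B[2][1] = 10 + 5 = 15) = -1 (attained at k = 1)
  C[2][2] = min over k of (A[2][0] + B[0][2] = 2 + 10 = 12, A[2][1] + B[1][2] = 0 + -4 = -4, A[2][2] + B[2][2] = 10 + -2 = 8) = -4 (attained at k = 1)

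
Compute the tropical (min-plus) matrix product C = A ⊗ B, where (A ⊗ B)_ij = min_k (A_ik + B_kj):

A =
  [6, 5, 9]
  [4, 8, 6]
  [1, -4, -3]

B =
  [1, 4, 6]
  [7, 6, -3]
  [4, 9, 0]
A ⊗ B =
  [7, 10, 2]
  [5, 8, 5]
  [1, 2, -7]

Apply the min-plus product entry-by-entry:
  C[0][0] = min over k of (A[0][0] + B[0][0] = 6 + 1 = 7, A[0][1] + B[1][0] = 5 + 7 = 12, A[0][2] + B[2][0] = 9 + 4 = 13) = 7 (attained at k = 0)
  C[0][1] = min over k of (A[0][0] + B[0][1] = 6 + 4 = 10, A[0][1] + B[1][1] = 5 + 6 = 11, A[0][2] + B[2][1] = 9 + 9 = 18) = 10 (attained at k = 0)
  C[0][2] = min over k of (A[0][0] + B[0][2] = 6 + 6 = 12, A[0][1] + B[1][2] = 5 + -3 = 2, A[0][2] + B[2][2] = 9 + 0 = 9) = 2 (attained at k = 1)
  C[1][0] = min over k of (A[1][0] + B[0][0] = 4 + 1 = 5, A[1][1] + B[1][0] = 8 + 7 = 15, A[1][2] + B[2][0] = 6 + 4 = 10) = 5 (attained at k = 0)
  C[1][1] = min over k of (A[1][0] + B[0][1] = 4 + 4 = 8, A[1][1] + B[1][1] = 8 + 6 = 14, A[1][2] + B[2][1] = 6 + 9 = 15) = 8 (attained at k = 0)
  C[1][2] = min over k of (A[1][0] + B[0][2] = 4 + 6 = 10, A[1][1] + B[1][2] = 8 + -3 = 5, A[1][2] + B[2][2] = 6 + 0 = 6) = 5 (attained at k = 1)
  C[2][0] = min over k of (A[2][0] + B[0][0] = 1 + 1 = 2, A[2][1] + B[1][0] = -4 + 7 = 3, A[2][2] + B[2][0] = -3 + 4 = 1) = 1 (attained at k = 2)
  C[2][1] = min over k of (A[2][0] + B[0][1] = 1 + 4 = 5, A[2][1] + B[1][1] = -4 + 6 = 2, A[2][2] + B[2][1] = -3 + 9 = 6) = 2 (attained at k = 1)
  C[2][2] = min over k of (A[2][0] + B[0][2] = 1 + 6 = 7, A[2][1] + B[1][2] = -4 + -3 = -7, A[2][2] + B[2][2] = -3 + 0 = -3) = -7 (attained at k = 1)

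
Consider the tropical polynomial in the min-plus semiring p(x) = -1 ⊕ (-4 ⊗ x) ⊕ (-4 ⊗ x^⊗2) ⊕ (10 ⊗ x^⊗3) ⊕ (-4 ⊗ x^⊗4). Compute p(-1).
p(-1) = -8

A tropical monomial a ⊗ x^⊗i evaluates to a + i · x. Evaluating each term at x = -1:
  Term 0 contributes -1 + 0 · -1 = -1
  Term 1 contributes -4 + 1 · -1 = -5
  Term 2 contributes -4 + 2 · -1 = -6
  Term 3 contributes 10 + 3 · -1 = 7
  Term 4 contributes -4 + 4 · -1 = -8
p(-1) = ⊕ of these = min[-1, -5, -6, 7, -8] = -8.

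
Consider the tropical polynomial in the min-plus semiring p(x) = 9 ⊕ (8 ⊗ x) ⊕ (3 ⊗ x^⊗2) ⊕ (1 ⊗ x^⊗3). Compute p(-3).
p(-3) = -8

A tropical monomial a ⊗ x^⊗i evaluates to a + i · x. Evaluating each term at x = -3:
  Term 0 contributes 9 + 0 · -3 = 9
  Term 1 contributes 8 + 1 · -3 = 5
  Term 2 contributes 3 + 2 · -3 = -3
  Term 3 contributes 1 + 3 · -3 = -8
p(-3) = ⊕ of these = min[9, 5, -3, -8] = -8.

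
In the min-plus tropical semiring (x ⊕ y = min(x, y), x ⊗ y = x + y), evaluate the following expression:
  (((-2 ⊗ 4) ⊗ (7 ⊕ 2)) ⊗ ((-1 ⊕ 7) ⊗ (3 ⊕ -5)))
(((-2 ⊗ 4) ⊗ (7 ⊕ 2)) ⊗ ((-1 ⊕ 7) ⊗ (3 ⊕ -5))) = -2

Expand innermost to outermost. Recall ⊕ takes the minimum of its arguments and ⊗ takes their sum. Working out the expression (((-2 ⊗ 4) ⊗ (7 ⊕ 2)) ⊗ ((-1 ⊕ 7) ⊗ (3 ⊕ -5))) gives -2.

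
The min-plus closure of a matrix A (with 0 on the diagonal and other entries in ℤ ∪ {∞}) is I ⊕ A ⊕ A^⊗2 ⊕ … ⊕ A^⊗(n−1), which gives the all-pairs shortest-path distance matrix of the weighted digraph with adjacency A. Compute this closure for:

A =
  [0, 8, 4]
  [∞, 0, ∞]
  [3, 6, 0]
Closure =
  [0, 8, 4]
  [∞, 0, ∞]
  [3, 6, 0]

This is the Floyd-Warshall all-pairs shortest-path computation. For each intermediate vertex k = 0, 1, …, 2, update dist[i][j] ← min(dist[i][j], dist[i][k] + dist[k][j]). The final matrix gives, for each (i, j), the minimum total weight of any directed path from i to j (possibly empty when i = j).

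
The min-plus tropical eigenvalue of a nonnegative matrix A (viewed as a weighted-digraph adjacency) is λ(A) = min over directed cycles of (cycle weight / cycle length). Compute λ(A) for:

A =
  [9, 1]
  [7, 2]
λ(A) = 2

Enumerate directed cycles and compute their means (weight / length). Sample:
  cycle 0 → 0: weight = 9, length = 1, mean = 9/1 ≈ 9.000
  cycle 1 → 1: weight = 2, length = 1, mean = 2/1 ≈ 2.000
  cycle 0 → 1 → 0: weight = 8, length = 2, mean = 8/2 ≈ 4.000
  cycle 1 → 0 → 1: weight = 8, length = 2, mean = 8/2 ≈ 4.000
Minimum mean = 2.000, attained e.g. along the cycle 1 → 1 with weight 2 and length 1. So λ(A) = 2/1 = 2.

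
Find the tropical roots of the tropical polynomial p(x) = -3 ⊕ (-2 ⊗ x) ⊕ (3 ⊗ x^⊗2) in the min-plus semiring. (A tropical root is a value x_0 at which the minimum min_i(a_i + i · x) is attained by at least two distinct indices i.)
Roots: {-5, -1}

Each tropical root is a break point of the lower envelope of the lines y = a_i + i · x (there are 3 lines, with slopes 0, 1, ..., 2). Only the lines that attain the minimum somewhere contribute to roots; other lines are dominated. Here the surviving (envelope) indices are i = 2, i = 1, i = 0.
Intersections between consecutive envelope lines give the roots: for adjacent envelope indices i < j the intersection is x = (a_i − a_j) / (j − i). Reading off the sorted break points: {-5, -1}.
Verification: at each break x_0, at least two indices attain the minimum of min_i(a_i + i · x_0).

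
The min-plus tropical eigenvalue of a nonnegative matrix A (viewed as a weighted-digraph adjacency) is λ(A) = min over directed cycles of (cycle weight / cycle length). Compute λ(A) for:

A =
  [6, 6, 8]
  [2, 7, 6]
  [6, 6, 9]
λ(A) = 4

Enumerate directed cycles and compute their means (weight / length). Sample:
  cycle 0 → 0: weight = 6, length = 1, mean = 6/1 ≈ 6.000
  cycle 1 → 1: weight = 7, length = 1, mean = 7/1 ≈ 7.000
  cycle 2 → 2: weight = 9, length = 1, mean = 9/1 ≈ 9.000
  cycle 0 → 1 → 0: weight = 8, length = 2, mean = 8/2 ≈ 4.000
  cycle 0 → 2 → 0: weight = 14, length = 2, mean = 14/2 ≈ 7.000
  cycle 1 → 0 → 1: weight = 8, length = 2, mean = 8/2 ≈ 4.000
Minimum mean = 4.000, attained e.g. along the cycle 0 → 1 → 0 with weight 8 and length 2. So λ(A) = 8/2 = 4.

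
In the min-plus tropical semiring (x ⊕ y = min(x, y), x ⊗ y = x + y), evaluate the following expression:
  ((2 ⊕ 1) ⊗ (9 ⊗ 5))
((2 ⊕ 1) ⊗ (9 ⊗ 5)) = 15

Expand innermost to outermost. Recall ⊕ takes the minimum of its arguments and ⊗ takes their sum. Working out the expression ((2 ⊕ 1) ⊗ (9 ⊗ 5)) gives 15.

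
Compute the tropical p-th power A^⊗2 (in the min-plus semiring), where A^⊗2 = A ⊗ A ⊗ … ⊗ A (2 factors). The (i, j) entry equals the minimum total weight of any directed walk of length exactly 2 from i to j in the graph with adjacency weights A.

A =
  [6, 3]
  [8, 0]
A^⊗2 =
  [11, 3]
  [8, 0]

Each entry (A^⊗2)_ij equals the minimum over all length-2 walks i = v_0 → v_1 → … → v_2 = j of Σ_t A[v_t][v_{t+1}]. For example, for (i, j) = (0, 1) we minimise over 2 possible intermediate vertex sequences; the minimum is 3, attained along the walk 0 → 1 → 1.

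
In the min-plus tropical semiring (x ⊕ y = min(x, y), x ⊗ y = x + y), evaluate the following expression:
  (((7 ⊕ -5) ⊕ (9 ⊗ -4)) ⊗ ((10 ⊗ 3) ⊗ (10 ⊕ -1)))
(((7 ⊕ -5) ⊕ (9 ⊗ -4)) ⊗ ((10 ⊗ 3) ⊗ (10 ⊕ -1))) = 7

Expand innermost to outermost. Recall ⊕ takes the minimum of its arguments and ⊗ takes their sum. Working out the expression (((7 ⊕ -5) ⊕ (9 ⊗ -4)) ⊗ ((10 ⊗ 3) ⊗ (10 ⊕ -1))) gives 7.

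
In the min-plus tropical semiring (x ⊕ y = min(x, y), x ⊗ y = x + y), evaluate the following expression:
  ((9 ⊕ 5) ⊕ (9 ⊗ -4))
((9 ⊕ 5) ⊕ (9 ⊗ -4)) = 5

Expand innermost to outermost. Recall ⊕ takes the minimum of its arguments and ⊗ takes their sum. Working out the expression ((9 ⊕ 5) ⊕ (9 ⊗ -4)) gives 5.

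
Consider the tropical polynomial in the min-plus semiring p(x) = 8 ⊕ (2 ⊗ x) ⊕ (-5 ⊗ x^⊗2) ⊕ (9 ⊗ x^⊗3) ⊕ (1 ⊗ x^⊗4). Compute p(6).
p(6) = 7

A tropical monomial a ⊗ x^⊗i evaluates to a + i · x. Evaluating each term at x = 6:
  Term 0 contributes 8 + 0 · 6 = 8
  Term 1 contributes 2 + 1 · 6 = 8
  Term 2 contributes -5 + 2 · 6 = 7
  Term 3 contributes 9 + 3 · 6 = 27
  Term 4 contributes 1 + 4 · 6 = 25
p(6) = ⊕ of these = min[8, 8, 7, 27, 25] = 7.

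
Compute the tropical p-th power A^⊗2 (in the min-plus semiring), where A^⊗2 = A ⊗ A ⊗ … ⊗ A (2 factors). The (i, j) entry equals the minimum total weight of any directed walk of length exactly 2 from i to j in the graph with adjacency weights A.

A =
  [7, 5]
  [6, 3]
A^⊗2 =
  [11, 8]
  [9, 6]

Each entry (A^⊗2)_ij equals the minimum over all length-2 walks i = v_0 → v_1 → … → v_2 = j of Σ_t A[v_t][v_{t+1}]. For example, for (i, j) = (0, 1) we minimise over 2 possible intermediate vertex sequences; the minimum is 8, attained along the walk 0 → 1 → 1.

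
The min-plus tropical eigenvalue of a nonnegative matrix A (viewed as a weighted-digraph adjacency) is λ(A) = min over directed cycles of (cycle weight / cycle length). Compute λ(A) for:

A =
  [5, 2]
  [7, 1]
λ(A) = 1

Enumerate directed cycles and compute their means (weight / length). Sample:
  cycle 0 → 0: weight = 5, length = 1, mean = 5/1 ≈ 5.000
  cycle 1 → 1: weight = 1, length = 1, mean = 1/1 ≈ 1.000
  cycle 0 → 1 → 0: weight = 9, length = 2, mean = 9/2 ≈ 4.500
  cycle 1 → 0 → 1: weight = 9, length = 2, mean = 9/2 ≈ 4.500
Minimum mean = 1.000, attained e.g. along the cycle 1 → 1 with weight 1 and length 1. So λ(A) = 1/1 = 1.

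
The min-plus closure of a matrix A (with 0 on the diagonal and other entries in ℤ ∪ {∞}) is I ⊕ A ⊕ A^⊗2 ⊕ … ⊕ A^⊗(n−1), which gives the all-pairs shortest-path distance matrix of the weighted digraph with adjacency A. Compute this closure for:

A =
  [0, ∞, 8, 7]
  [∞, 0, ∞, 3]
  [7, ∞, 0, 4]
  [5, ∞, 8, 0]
Closure =
  [0, ∞, 8, 7]
  [8, 0, 11, 3]
  [7, ∞, 0, 4]
  [5, ∞, 8, 0]

This is the Floyd-Warshall all-pairs shortest-path computation. For each intermediate vertex k = 0, 1, …, 3, update dist[i][j] ← min(dist[i][j], dist[i][k] + dist[k][j]). The final matrix gives, for each (i, j), the minimum total weight of any directed path from i to j (possibly empty when i = j).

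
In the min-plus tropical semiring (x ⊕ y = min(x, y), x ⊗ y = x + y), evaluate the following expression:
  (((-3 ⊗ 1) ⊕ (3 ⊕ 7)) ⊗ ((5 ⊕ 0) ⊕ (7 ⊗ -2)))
(((-3 ⊗ 1) ⊕ (3 ⊕ 7)) ⊗ ((5 ⊕ 0) ⊕ (7 ⊗ -2))) = -2

Expand innermost to outermost. Recall ⊕ takes the minimum of its arguments and ⊗ takes their sum. Working out the expression (((-3 ⊗ 1) ⊕ (3 ⊕ 7)) ⊗ ((5 ⊕ 0) ⊕ (7 ⊗ -2))) gives -2.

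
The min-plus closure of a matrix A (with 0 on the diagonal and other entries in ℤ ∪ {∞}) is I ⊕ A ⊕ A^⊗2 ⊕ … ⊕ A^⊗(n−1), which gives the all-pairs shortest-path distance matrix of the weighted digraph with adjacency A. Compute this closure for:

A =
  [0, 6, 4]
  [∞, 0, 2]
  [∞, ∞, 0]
Closure =
  [0, 6, 4]
  [∞, 0, 2]
  [∞, ∞, 0]

This is the Floyd-Warshall all-pairs shortest-path computation. For each intermediate vertex k = 0, 1, …, 2, update dist[i][j] ← min(dist[i][j], dist[i][k] + dist[k][j]). The final matrix gives, for each (i, j), the minimum total weight of any directed path from i to j (possibly empty when i = j).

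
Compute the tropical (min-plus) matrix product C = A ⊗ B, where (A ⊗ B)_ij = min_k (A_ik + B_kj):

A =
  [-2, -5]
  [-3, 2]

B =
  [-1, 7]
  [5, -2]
A ⊗ B =
  [-3, -7]
  [-4, 0]

Apply the min-plus product entry-by-entry:
  C[0][0] = min over k of (A[0][0] + B[0][0] = -2 + -1 = -3, A[0][1] + B[1][0] = -5 + 5 = 0) = -3 (attained at k = 0)
  C[0][1] = min over k of (A[0][0] + B[0][1] = -2 + 7 = 5, A[0][1] + B[1][1] = -5 + -2 = -7) = -7 (attained at k = 1)
  C[1][0] = min over k of (A[1][0] + B[0][0] = -3 + -1 = -4, A[1][1] + B[1][0] = 2 + 5 = 7) = -4 (attained at k = 0)
  C[1][1] = min over k of (A[1][0] + B[0][1] = -3 + 7 = 4, A[1][1] + B[1][1] = 2 + -2 = 0) = 0 (attained at k = 1)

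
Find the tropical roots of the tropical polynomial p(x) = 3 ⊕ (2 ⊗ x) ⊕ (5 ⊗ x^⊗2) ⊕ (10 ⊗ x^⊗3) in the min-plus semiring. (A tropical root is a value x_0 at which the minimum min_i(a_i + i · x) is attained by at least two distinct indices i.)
Roots: {-5, -3, 1}

Each tropical root is a break point of the lower envelope of the lines y = a_i + i · x (there are 4 lines, with slopes 0, 1, ..., 3). Only the lines that attain the minimum somewhere contribute to roots; other lines are dominated. Here the surviving (envelope) indices are i = 3, i = 2, i = 1, i = 0.
Intersections between consecutive envelope lines give the roots: for adjacent envelope indices i < j the intersection is x = (a_i − a_j) / (j − i). Reading off the sorted break points: {-5, -3, 1}.
Verification: at each break x_0, at least two indices attain the minimum of min_i(a_i + i · x_0).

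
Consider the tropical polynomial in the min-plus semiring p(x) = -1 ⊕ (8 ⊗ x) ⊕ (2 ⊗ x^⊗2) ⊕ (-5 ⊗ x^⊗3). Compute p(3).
p(3) = -1

A tropical monomial a ⊗ x^⊗i evaluates to a + i · x. Evaluating each term at x = 3:
  Term 0 contributes -1 + 0 · 3 = -1
  Term 1 contributes 8 + 1 · 3 = 11
  Term 2 contributes 2 + 2 · 3 = 8
  Term 3 contributes -5 + 3 · 3 = 4
p(3) = ⊕ of these = min[-1, 11, 8, 4] = -1.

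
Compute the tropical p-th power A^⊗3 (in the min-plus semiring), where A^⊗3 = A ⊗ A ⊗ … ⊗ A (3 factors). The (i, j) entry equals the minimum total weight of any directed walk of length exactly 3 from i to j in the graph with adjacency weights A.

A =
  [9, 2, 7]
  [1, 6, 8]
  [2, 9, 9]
A^⊗3 =
  [9, 5, 10]
  [4, 9, 11]
  [5, 10, 12]

Each entry (A^⊗3)_ij equals the minimum over all length-3 walks i = v_0 → v_1 → … → v_3 = j of Σ_t A[v_t][v_{t+1}]. For example, for (i, j) = (0, 2) we minimise over 9 possible intermediate vertex sequences; the minimum is 10, attained along the walk 0 → 1 → 0 → 2.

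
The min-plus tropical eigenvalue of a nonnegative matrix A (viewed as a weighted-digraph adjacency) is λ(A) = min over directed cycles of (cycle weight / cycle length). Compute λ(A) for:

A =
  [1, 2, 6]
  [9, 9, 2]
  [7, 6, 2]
λ(A) = 1

Enumerate directed cycles and compute their means (weight / length). Sample:
  cycle 0 → 0: weight = 1, length = 1, mean = 1/1 ≈ 1.000
  cycle 1 → 1: weight = 9, length = 1, mean = 9/1 ≈ 9.000
  cycle 2 → 2: weight = 2, length = 1, mean = 2/1 ≈ 2.000
  cycle 0 → 1 → 0: weight = 11, length = 2, mean = 11/2 ≈ 5.500
  cycle 0 → 2 → 0: weight = 13, length = 2, mean = 13/2 ≈ 6.500
  cycle 1 → 0 → 1: weight = 11, length = 2, mean = 11/2 ≈ 5.500
Minimum mean = 1.000, attained e.g. along the cycle 0 → 0 with weight 1 and length 1. So λ(A) = 1/1 = 1.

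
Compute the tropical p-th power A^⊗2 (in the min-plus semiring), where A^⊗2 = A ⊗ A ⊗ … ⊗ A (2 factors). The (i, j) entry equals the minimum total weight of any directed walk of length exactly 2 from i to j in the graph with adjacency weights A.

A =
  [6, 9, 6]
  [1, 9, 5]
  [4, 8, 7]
A^⊗2 =
  [10, 14, 12]
  [7, 10, 7]
  [9, 13, 10]

Each entry (A^⊗2)_ij equals the minimum over all length-2 walks i = v_0 → v_1 → … → v_2 = j of Σ_t A[v_t][v_{t+1}]. For example, for (i, j) = (0, 2) we minimise over 3 possible intermediate vertex sequences; the minimum is 12, attained along the walk 0 → 0 → 2.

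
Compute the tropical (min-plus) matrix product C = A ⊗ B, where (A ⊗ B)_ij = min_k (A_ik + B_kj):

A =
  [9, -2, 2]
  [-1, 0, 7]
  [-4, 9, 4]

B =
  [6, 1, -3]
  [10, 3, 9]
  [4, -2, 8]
A ⊗ B =
  [6, 0, 6]
  [5, 0, -4]
  [2, -3, -7]

Apply the min-plus product entry-by-entry:
  C[0][0] = min over k of (A[0][0] + B[0][0] = 9 + 6 = 15, A[0][1] + B[1][0] = -2 + 10 = 8, A[0][2] + B[2][0] = 2 + 4 = 6) = 6 (attained at k = 2)
  C[0][1] = min over k of (A[0][0] + B[0][1] = 9 + 1 = 10, A[0][1] + B[1][1] = -2 + 3 = 1, A[0][2] + B[2][1] = 2 + -2 = 0) = 0 (attained at k = 2)
  C[0][2] = min over k of (A[0][0] + B[0][2] = 9 + -3 = 6, A[0][1] + B[1][2] = -2 + 9 = 7, A[0][2] + B[2][2] = 2 + 8 = 10) = 6 (attained at k = 0)
  C[1][0] = min over k of (A[1][0] + B[0][0] = -1 + 6 = 5, A[1][1] + B[1][0] = 0 + 10 = 10, A[1][2] + B[2][0] = 7 + 4 = 11) = 5 (attained at k = 0)
  C[1][1] = min over k of (A[1][0] + B[0][1] = -1 + 1 = 0, A[1][1] + B[1][1] = 0 + 3 = 3, A[1][2] + B[2][1] = 7 + -2 = 5) = 0 (attained at k = 0)
  C[1][2] = min over k of (A[1][0] + B[0][2] = -1 + -3 = -4, A[1][1] + B[1][2] = 0 + 9 = 9, A[1][2] + B[2][2] = 7 + 8 = 15) = -4 (attained at k = 0)
  C[2][0] = min over k of (A[2][0] + B[0][0] = -4 + 6 = 2, A[2][1] + B[1][0] = 9 + 10 = 19, A[2][2] + B[2][0] = 4 + 4 = 8) = 2 (attained at k = 0)
  C[2][1] = min over k of (A[2][0] + B[0][1] = -4 + 1 = -3, A[2][1] + B[1][1] = 9 + 3 = 12, A[2][2] + B[2][1] = 4 + -2 = 2) = -3 (attained at k = 0)
  C[2][2] = min over k of (A[2][0] + B[0][2] = -4 + -3 = -7, A[2][1] + B[1][2] = 9 + 9 = 18, A[2][2] + B[2][2] = 4 + 8 = 12) = -7 (attained at k = 0)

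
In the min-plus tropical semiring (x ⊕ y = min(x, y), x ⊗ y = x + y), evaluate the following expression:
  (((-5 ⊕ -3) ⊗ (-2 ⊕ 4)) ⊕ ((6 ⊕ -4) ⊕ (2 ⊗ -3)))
(((-5 ⊕ -3) ⊗ (-2 ⊕ 4)) ⊕ ((6 ⊕ -4) ⊕ (2 ⊗ -3))) = -7

Expand innermost to outermost. Recall ⊕ takes the minimum of its arguments and ⊗ takes their sum. Working out the expression (((-5 ⊕ -3) ⊗ (-2 ⊕ 4)) ⊕ ((6 ⊕ -4) ⊕ (2 ⊗ -3))) gives -7.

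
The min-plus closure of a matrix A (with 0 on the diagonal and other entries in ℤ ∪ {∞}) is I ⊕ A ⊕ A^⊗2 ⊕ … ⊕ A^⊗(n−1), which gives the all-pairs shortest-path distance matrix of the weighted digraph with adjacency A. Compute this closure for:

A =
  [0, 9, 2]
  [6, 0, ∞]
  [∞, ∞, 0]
Closure =
  [0, 9, 2]
  [6, 0, 8]
  [∞, ∞, 0]

This is the Floyd-Warshall all-pairs shortest-path computation. For each intermediate vertex k = 0, 1, …, 2, update dist[i][j] ← min(dist[i][j], dist[i][k] + dist[k][j]). The final matrix gives, for each (i, j), the minimum total weight of any directed path from i to j (possibly empty when i = j).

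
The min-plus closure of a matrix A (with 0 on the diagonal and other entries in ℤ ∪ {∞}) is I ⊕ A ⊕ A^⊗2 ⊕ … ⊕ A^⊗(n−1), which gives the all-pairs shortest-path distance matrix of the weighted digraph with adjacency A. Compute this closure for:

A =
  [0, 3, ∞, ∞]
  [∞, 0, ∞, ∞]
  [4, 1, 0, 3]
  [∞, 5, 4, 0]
Closure =
  [0, 3, ∞, ∞]
  [∞, 0, ∞, ∞]
  [4, 1, 0, 3]
  [8, 5, 4, 0]

This is the Floyd-Warshall all-pairs shortest-path computation. For each intermediate vertex k = 0, 1, …, 3, update dist[i][j] ← min(dist[i][j], dist[i][k] + dist[k][j]). The final matrix gives, for each (i, j), the minimum total weight of any directed path from i to j (possibly empty when i = j).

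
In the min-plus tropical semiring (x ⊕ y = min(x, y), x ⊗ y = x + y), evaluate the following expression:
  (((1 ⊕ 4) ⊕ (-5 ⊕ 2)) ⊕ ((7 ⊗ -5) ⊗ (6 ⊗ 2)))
(((1 ⊕ 4) ⊕ (-5 ⊕ 2)) ⊕ ((7 ⊗ -5) ⊗ (6 ⊗ 2))) = -5

Expand innermost to outermost. Recall ⊕ takes the minimum of its arguments and ⊗ takes their sum. Working out the expression (((1 ⊕ 4) ⊕ (-5 ⊕ 2)) ⊕ ((7 ⊗ -5) ⊗ (6 ⊗ 2))) gives -5.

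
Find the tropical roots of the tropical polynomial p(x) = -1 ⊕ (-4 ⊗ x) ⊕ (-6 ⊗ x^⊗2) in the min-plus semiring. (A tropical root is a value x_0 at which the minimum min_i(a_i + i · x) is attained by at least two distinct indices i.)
Roots: {2, 3}

Each tropical root is a break point of the lower envelope of the lines y = a_i + i · x (there are 3 lines, with slopes 0, 1, ..., 2). Only the lines that attain the minimum somewhere contribute to roots; other lines are dominated. Here the surviving (envelope) indices are i = 2, i = 1, i = 0.
Intersections between consecutive envelope lines give the roots: for adjacent envelope indices i < j the intersection is x = (a_i − a_j) / (j − i). Reading off the sorted break points: {2, 3}.
Verification: at each break x_0, at least two indices attain the minimum of min_i(a_i + i · x_0).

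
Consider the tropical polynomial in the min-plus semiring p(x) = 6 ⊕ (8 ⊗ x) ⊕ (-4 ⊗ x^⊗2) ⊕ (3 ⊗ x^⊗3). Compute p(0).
p(0) = -4

A tropical monomial a ⊗ x^⊗i evaluates to a + i · x. Evaluating each term at x = 0:
  Term 0 contributes 6 + 0 · 0 = 6
  Term 1 contributes 8 + 1 · 0 = 8
  Term 2 contributes -4 + 2 · 0 = -4
  Term 3 contributes 3 + 3 · 0 = 3
p(0) = ⊕ of these = min[6, 8, -4, 3] = -4.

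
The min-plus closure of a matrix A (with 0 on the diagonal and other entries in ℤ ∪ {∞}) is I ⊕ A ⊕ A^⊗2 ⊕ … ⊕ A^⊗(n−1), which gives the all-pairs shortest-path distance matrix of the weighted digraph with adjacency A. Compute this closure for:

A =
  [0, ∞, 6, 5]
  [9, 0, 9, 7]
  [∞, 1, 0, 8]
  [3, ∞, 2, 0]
Closure =
  [0, 7, 6, 5]
  [9, 0, 9, 7]
  [10, 1, 0, 8]
  [3, 3, 2, 0]

This is the Floyd-Warshall all-pairs shortest-path computation. For each intermediate vertex k = 0, 1, …, 3, update dist[i][j] ← min(dist[i][j], dist[i][k] + dist[k][j]). The final matrix gives, for each (i, j), the minimum total weight of any directed path from i to j (possibly empty when i = j).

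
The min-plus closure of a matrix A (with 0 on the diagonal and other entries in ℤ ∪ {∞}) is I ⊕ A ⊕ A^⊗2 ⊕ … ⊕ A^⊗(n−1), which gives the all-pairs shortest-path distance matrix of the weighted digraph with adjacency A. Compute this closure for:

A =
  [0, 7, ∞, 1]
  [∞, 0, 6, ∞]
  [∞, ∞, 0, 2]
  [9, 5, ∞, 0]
Closure =
  [0, 6, 12, 1]
  [17, 0, 6, 8]
  [11, 7, 0, 2]
  [9, 5, 11, 0]

This is the Floyd-Warshall all-pairs shortest-path computation. For each intermediate vertex k = 0, 1, …, 3, update dist[i][j] ← min(dist[i][j], dist[i][k] + dist[k][j]). The final matrix gives, for each (i, j), the minimum total weight of any directed path from i to j (possibly empty when i = j).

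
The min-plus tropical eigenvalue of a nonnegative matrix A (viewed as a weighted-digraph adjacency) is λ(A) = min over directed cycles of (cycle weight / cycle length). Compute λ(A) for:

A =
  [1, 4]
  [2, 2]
λ(A) = 1

Enumerate directed cycles and compute their means (weight / length). Sample:
  cycle 0 → 0: weight = 1, length = 1, mean = 1/1 ≈ 1.000
  cycle 1 → 1: weight = 2, length = 1, mean = 2/1 ≈ 2.000
  cycle 0 → 1 → 0: weight = 6, length = 2, mean = 6/2 ≈ 3.000
  cycle 1 → 0 → 1: weight = 6, length = 2, mean = 6/2 ≈ 3.000
Minimum mean = 1.000, attained e.g. along the cycle 0 → 0 with weight 1 and length 1. So λ(A) = 1/1 = 1.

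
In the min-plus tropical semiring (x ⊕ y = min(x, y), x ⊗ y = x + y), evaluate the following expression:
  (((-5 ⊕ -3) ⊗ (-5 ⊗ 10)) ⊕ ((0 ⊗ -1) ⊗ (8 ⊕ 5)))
(((-5 ⊕ -3) ⊗ (-5 ⊗ 10)) ⊕ ((0 ⊗ -1) ⊗ (8 ⊕ 5))) = 0

Expand innermost to outermost. Recall ⊕ takes the minimum of its arguments and ⊗ takes their sum. Working out the expression (((-5 ⊕ -3) ⊗ (-5 ⊗ 10)) ⊕ ((0 ⊗ -1) ⊗ (8 ⊕ 5))) gives 0.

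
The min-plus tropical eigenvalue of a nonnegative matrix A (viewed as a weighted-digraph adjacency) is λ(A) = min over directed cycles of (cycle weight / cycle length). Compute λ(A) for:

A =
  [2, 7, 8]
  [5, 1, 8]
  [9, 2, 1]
λ(A) = 1

Enumerate directed cycles and compute their means (weight / length). Sample:
  cycle 0 → 0: weight = 2, length = 1, mean = 2/1 ≈ 2.000
  cycle 1 → 1: weight = 1, length = 1, mean = 1/1 ≈ 1.000
  cycle 2 → 2: weight = 1, length = 1, mean = 1/1 ≈ 1.000
  cycle 0 → 1 → 0: weight = 12, length = 2, mean = 12/2 ≈ 6.000
  cycle 0 → 2 → 0: weight = 17, length = 2, mean = 17/2 ≈ 8.500
  cycle 1 → 0 → 1: weight = 12, length = 2, mean = 12/2 ≈ 6.000
Minimum mean = 1.000, attained e.g. along the cycle 1 → 1 with weight 1 and length 1. So λ(A) = 1/1 = 1.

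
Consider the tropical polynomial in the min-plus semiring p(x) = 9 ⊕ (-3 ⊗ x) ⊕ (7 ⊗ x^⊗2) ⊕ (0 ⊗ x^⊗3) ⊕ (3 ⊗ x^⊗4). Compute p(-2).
p(-2) = -6

A tropical monomial a ⊗ x^⊗i evaluates to a + i · x. Evaluating each term at x = -2:
  Term 0 contributes 9 + 0 · -2 = 9
  Term 1 contributes -3 + 1 · -2 = -5
  Term 2 contributes 7 + 2 · -2 = 3
  Term 3 contributes 0 + 3 · -2 = -6
  Term 4 contributes 3 + 4 · -2 = -5
p(-2) = ⊕ of these = min[9, -5, 3, -6, -5] = -6.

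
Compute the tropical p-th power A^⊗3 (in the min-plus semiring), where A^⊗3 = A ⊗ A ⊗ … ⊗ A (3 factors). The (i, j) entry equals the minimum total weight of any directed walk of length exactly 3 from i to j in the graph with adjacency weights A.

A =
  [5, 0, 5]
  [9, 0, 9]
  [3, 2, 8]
A^⊗3 =
  [9, 0, 9]
  [9, 0, 9]
  [11, 2, 11]

Each entry (A^⊗3)_ij equals the minimum over all length-3 walks i = v_0 → v_1 → … → v_3 = j of Σ_t A[v_t][v_{t+1}]. For example, for (i, j) = (0, 2) we minimise over 9 possible intermediate vertex sequences; the minimum is 9, attained along the walk 0 → 1 → 1 → 2.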